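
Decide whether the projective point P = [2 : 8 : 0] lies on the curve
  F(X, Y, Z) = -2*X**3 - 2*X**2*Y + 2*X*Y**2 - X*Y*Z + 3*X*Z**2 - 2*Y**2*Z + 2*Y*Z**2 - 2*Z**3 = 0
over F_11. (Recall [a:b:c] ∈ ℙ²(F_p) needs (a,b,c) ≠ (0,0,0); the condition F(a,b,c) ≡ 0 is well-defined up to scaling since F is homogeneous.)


F(2,8,0) ≡ 0 (mod 11); P is on the curve.

Evaluate F(2, 8, 0) term-by-term (mod 11).
  -2*X**3 ↦ -2·8·1·1 = -16
  -2*X**2*Y ↦ -2·4·8·1 = -64
  2*X*Y**2 ↦ 2·2·64·1 = 256
  -X*Y*Z ↦ -1·2·8·0 = 0
  3*X*Z**2 ↦ 3·2·1·0 = 0
  -2*Y**2*Z ↦ -2·1·64·0 = 0
  2*Y*Z**2 ↦ 2·1·8·0 = 0
  -2*Z**3 ↦ -2·1·1·0 = 0
Sum: F(2, 8, 0) = (-16) + (-64) + (256) + (0) + (0) + (0) + (0) + (0) = 176.
Reducing mod 11: 176 ≡ 0 (mod 11).
Since F(a, b, c) ≡ 0 (mod 11), P lies on the curve.


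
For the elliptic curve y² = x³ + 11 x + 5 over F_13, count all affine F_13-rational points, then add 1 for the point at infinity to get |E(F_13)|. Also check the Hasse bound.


Affine points = {(1, 2), (1, 11), (2, 3), (2, 10), (3, 0), (4, 3), (4, 10), (5, 4), (5, 9), (6, 1), (6, 12), (7, 3), (7, 10), (9, 1), (9, 12), (10, 6), (10, 7), (11, 1), (11, 12)}; affine count = 19; |E(F_13)| = 20.

Discriminant check: Δ ∝ 4a³ + 27b² = 4·11³ + 27·5² = 4·1331 + 27·25 ≡ 6 (mod 13). Nonzero ⇒ E is nonsingular.
For each x ∈ F_13, compute rhs = x³ + 11·x + 5 mod 13, then count y ∈ F_13 with y² ≡ rhs.
  x = 0: rhs = 5, matching y values: none (0 points).
  x = 1: rhs = 4, matching y values: 2, 11 (2 points).
  x = 2: rhs = 9, matching y values: 3, 10 (2 points).
  x = 3: rhs = 0, matching y values: 0 (1 points).
  x = 4: rhs = 9, matching y values: 3, 10 (2 points).
  x = 5: rhs = 3, matching y values: 4, 9 (2 points).
  x = 6: rhs = 1, matching y values: 1, 12 (2 points).
  x = 7: rhs = 9, matching y values: 3, 10 (2 points).
  x = 8: rhs = 7, matching y values: none (0 points).
  x = 9: rhs = 1, matching y values: 1, 12 (2 points).
  x = 10: rhs = 10, matching y values: 6, 7 (2 points).
  x = 11: rhs = 1, matching y values: 1, 12 (2 points).
  x = 12: rhs = 6, matching y values: none (0 points).
Total affine count: 19.
Full point count |E(F_13)| = 19 + 1 = 20.
Hasse bound: |20 − (13+1)| = |6| = 6 ≤ 2√13 ≈ 7.2111 ✓.


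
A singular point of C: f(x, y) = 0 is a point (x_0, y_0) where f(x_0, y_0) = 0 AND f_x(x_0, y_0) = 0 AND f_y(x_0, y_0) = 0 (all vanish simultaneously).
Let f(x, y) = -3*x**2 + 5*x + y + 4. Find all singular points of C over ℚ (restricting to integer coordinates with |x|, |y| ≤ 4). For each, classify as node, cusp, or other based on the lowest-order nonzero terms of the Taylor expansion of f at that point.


No singular points in the scanned grid; C is smooth there.

Compute partial derivatives:
  f_x = 5 - 6*x.
  f_y = 1.
f_y = 1 is a nonzero constant, so f_y never vanishes: no point (x, y) can satisfy f = f_x = f_y = 0. In particular no (x, y) ∈ {−4, ..., 4}² is singular; the curve is smooth.


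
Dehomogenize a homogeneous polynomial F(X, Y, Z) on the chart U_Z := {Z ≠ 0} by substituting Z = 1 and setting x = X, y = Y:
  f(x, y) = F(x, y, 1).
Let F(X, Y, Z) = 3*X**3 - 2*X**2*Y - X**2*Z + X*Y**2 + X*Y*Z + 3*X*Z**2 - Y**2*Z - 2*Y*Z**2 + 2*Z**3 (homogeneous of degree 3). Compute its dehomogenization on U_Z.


f(x, y) = 3*x**3 - 2*x**2*y - x**2 + x*y**2 + x*y + 3*x - y**2 - 2*y + 2

On U_Z we set Z = 1. Each monomial c·X^i·Y^j·Z^k in F becomes c·x^i·y^j·1^k = c·x^i·y^j.
Substituting Z = 1: F(X, Y, 1) = 3*x**3 - 2*x**2*y - x**2 + x*y**2 + x*y + 3*x - y**2 - 2*y + 2.
Note: deg(f) ≤ deg(F) = 3; strict inequality happens when F is divisible by Z (lost terms).


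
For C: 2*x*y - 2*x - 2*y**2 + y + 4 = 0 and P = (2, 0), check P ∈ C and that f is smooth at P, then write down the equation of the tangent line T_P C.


Tangent line at P: -2*x + 5*y + 4 = 0.

Step 1: f(2, 0) = 0, so P lies on C.
Step 2: partial derivatives
  f_x(x, y) = 2*y - 2, f_y(x, y) = 2*x - 4*y + 1.
  f_x(P) = -2, f_y(P) = 5 (gradient nonzero, so P is smooth).
Step 3: tangent line at P: -2·(x − 2) + 5·(y − 0) = 0.
Expanding: -2*x + 5*y + 4 = 0.


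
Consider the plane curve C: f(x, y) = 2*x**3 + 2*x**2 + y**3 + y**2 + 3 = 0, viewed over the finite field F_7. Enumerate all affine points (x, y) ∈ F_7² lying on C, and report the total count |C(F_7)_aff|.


Affine F_7-points: {(1, 0), (1, 6), (2, 3), (3, 1), (4, 2), (5, 2)}; count = 6.

For each of the 49 pairs (x, y) ∈ F_7², evaluate f(x, y) mod 7. Record the zeros.
  x = 0: [0↦3, 1↦5, 2↦1, 3↦4, 4↦6, 5↦6, 6↦3]  zeros at y ∈ ∅
  x = 1: [0↦0, 1↦2, 2↦5, 3↦1, 4↦3, 5↦3, 6↦0]  zeros at y ∈ {0, 6}
  x = 2: [0↦6, 1↦1, 2↦4, 3↦0, 4↦2, 5↦2, 6↦6]  zeros at y ∈ {3}
  x = 3: [0↦5, 1↦0, 2↦3, 3↦6, 4↦1, 5↦1, 6↦5]  zeros at y ∈ {1}
  x = 4: [0↦2, 1↦4, 2↦0, 3↦3, 4↦5, 5↦5, 6↦2]  zeros at y ∈ {2}
  x = 5: [0↦2, 1↦4, 2↦0, 3↦3, 4↦5, 5↦5, 6↦2]  zeros at y ∈ {2}
  x = 6: [0↦3, 1↦5, 2↦1, 3↦4, 4↦6, 5↦6, 6↦3]  zeros at y ∈ ∅
Collecting zeros: affine points = {(1, 0), (1, 6), (2, 3), (3, 1), (4, 2), (5, 2)}.
Total count |C(F_7)_aff| = 6.


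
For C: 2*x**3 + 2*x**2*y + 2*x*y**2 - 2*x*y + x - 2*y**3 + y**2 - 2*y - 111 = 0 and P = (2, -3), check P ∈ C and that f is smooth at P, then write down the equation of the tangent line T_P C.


Tangent line at P: 25*x - 82*y - 296 = 0.

Step 1: f(2, -3) = 0, so P lies on C.
Step 2: partial derivatives
  f_x(x, y) = 6*x**2 + 4*x*y + 2*y**2 - 2*y + 1, f_y(x, y) = 2*x**2 + 4*x*y - 2*x - 6*y**2 + 2*y - 2.
  f_x(P) = 25, f_y(P) = -82 (gradient nonzero, so P is smooth).
Step 3: tangent line at P: 25·(x − 2) + -82·(y − -3) = 0.
Expanding: 25*x - 82*y - 296 = 0.


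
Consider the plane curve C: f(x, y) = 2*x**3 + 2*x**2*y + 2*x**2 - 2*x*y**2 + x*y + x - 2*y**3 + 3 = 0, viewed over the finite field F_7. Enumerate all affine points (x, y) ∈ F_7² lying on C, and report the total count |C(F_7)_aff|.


Affine F_7-points: {(1, 1), (1, 4), (3, 1), (3, 5), (5, 0), (5, 3), (5, 6)}; count = 7.

For each of the 49 pairs (x, y) ∈ F_7², evaluate f(x, y) mod 7. Record the zeros.
  x = 0: [0↦3, 1↦1, 2↦1, 3↦5, 4↦1, 5↦5, 6↦5]  zeros at y ∈ ∅
  x = 1: [0↦1, 1↦0, 2↦4, 3↦1, 4↦0, 5↦3, 6↦5]  zeros at y ∈ {1, 4}
  x = 2: [0↦1, 1↦5, 2↦3, 3↦4, 4↦3, 5↦2, 6↦3]  zeros at y ∈ ∅
  x = 3: [0↦1, 1↦0, 2↦3, 3↦5, 4↦1, 5↦0, 6↦4]  zeros at y ∈ {1, 5}
  x = 4: [0↦6, 1↦4, 2↦2, 3↦2, 4↦6, 5↦2, 6↦6]  zeros at y ∈ ∅
  x = 5: [0↦0, 1↦1, 2↦5, 3↦0, 4↦2, 5↦6, 6↦0]  zeros at y ∈ {0, 3, 6}
  x = 6: [0↦2, 1↦3, 2↦3, 3↦4, 4↦1, 5↦3, 6↦5]  zeros at y ∈ ∅
Collecting zeros: affine points = {(1, 1), (1, 4), (3, 1), (3, 5), (5, 0), (5, 3), (5, 6)}.
Total count |C(F_7)_aff| = 7.


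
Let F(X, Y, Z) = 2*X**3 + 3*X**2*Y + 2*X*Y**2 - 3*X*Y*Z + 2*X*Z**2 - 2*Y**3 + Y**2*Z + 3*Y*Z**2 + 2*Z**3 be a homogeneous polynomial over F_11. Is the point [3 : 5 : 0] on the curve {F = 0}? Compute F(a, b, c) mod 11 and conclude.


F(3,5,0) ≡ 1 (mod 11); P is NOT on the curve.

Evaluate F(3, 5, 0) term-by-term (mod 11).
  2*X**3 ↦ 2·27·1·1 = 54
  3*X**2*Y ↦ 3·9·5·1 = 135
  2*X*Y**2 ↦ 2·3·25·1 = 150
  -3*X*Y*Z ↦ -3·3·5·0 = 0
  2*X*Z**2 ↦ 2·3·1·0 = 0
  -2*Y**3 ↦ -2·1·125·1 = -250
  Y**2*Z ↦ 1·1·25·0 = 0
  3*Y*Z**2 ↦ 3·1·5·0 = 0
  2*Z**3 ↦ 2·1·1·0 = 0
Sum: F(3, 5, 0) = (54) + (135) + (150) + (0) + (0) + (-250) + (0) + (0) + (0) = 89.
Reducing mod 11: 89 ≡ 1 (mod 11).
Since F(a, b, c) ≡ 1 ≠ 0 (mod 11), P does NOT lie on the curve.


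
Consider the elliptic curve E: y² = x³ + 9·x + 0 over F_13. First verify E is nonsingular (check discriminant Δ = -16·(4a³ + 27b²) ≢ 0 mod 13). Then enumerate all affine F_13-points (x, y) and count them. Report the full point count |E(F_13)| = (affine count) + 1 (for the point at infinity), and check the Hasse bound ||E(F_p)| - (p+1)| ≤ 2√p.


Affine points = {(0, 0), (1, 6), (1, 7), (2, 0), (4, 3), (4, 10), (5, 1), (5, 12), (6, 6), (6, 7), (7, 4), (7, 9), (8, 5), (8, 8), (9, 2), (9, 11), (11, 0), (12, 4), (12, 9)}; affine count = 19; |E(F_13)| = 20.

Discriminant check: Δ ∝ 4a³ + 27b² = 4·9³ + 27·0² = 4·729 + 27·0 ≡ 4 (mod 13). Nonzero ⇒ E is nonsingular.
For each x ∈ F_13, compute rhs = x³ + 9·x + 0 mod 13, then count y ∈ F_13 with y² ≡ rhs.
  x = 0: rhs = 0, matching y values: 0 (1 points).
  x = 1: rhs = 10, matching y values: 6, 7 (2 points).
  x = 2: rhs = 0, matching y values: 0 (1 points).
  x = 3: rhs = 2, matching y values: none (0 points).
  x = 4: rhs = 9, matching y values: 3, 10 (2 points).
  x = 5: rhs = 1, matching y values: 1, 12 (2 points).
  x = 6: rhs = 10, matching y values: 6, 7 (2 points).
  x = 7: rhs = 3, matching y values: 4, 9 (2 points).
  x = 8: rhs = 12, matching y values: 5, 8 (2 points).
  x = 9: rhs = 4, matching y values: 2, 11 (2 points).
  x = 10: rhs = 11, matching y values: none (0 points).
  x = 11: rhs = 0, matching y values: 0 (1 points).
  x = 12: rhs = 3, matching y values: 4, 9 (2 points).
Total affine count: 19.
Full point count |E(F_13)| = 19 + 1 = 20.
Hasse bound: |20 − (13+1)| = |6| = 6 ≤ 2√13 ≈ 7.2111 ✓.


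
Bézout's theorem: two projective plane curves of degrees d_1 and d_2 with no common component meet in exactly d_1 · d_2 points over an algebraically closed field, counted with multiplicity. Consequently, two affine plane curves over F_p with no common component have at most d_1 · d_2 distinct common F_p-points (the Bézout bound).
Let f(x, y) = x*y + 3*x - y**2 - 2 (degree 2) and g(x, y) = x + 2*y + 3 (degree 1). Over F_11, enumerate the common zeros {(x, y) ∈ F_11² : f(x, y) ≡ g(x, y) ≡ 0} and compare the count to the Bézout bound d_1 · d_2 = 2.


Common zeros: {(3, 8), (8, 0)}; count = 2; Bézout bound = 2.

deg(f) = 2, deg(g) = 1, so Bézout bound = 2.
Scan x ∈ F_11. For each x, list the y ∈ F_11 with f(x, y) ≡ 0 and those with g(x, y) ≡ 0 (mod 11); the common zeros in that column are the intersection.
  x = 0: f ≡ 0 at y ∈ {3, 8}; g ≡ 0 at y ∈ {4}; common: ∅.
  x = 1: f ≡ 0 at y ∈ {4, 8}; g ≡ 0 at y ∈ {9}; common: ∅.
  x = 2: f ≡ 0 at y ∈ {5, 8}; g ≡ 0 at y ∈ {3}; common: ∅.
  x = 3: f ≡ 0 at y ∈ {6, 8}; g ≡ 0 at y ∈ {8}; common: {8}.
  x = 4: f ≡ 0 at y ∈ {7, 8}; g ≡ 0 at y ∈ {2}; common: ∅.
  x = 5: f ≡ 0 at y ∈ {8}; g ≡ 0 at y ∈ {7}; common: ∅.
  x = 6: f ≡ 0 at y ∈ {8, 9}; g ≡ 0 at y ∈ {1}; common: ∅.
  x = 7: f ≡ 0 at y ∈ {8, 10}; g ≡ 0 at y ∈ {6}; common: ∅.
  x = 8: f ≡ 0 at y ∈ {0, 8}; g ≡ 0 at y ∈ {0}; common: {0}.
  x = 9: f ≡ 0 at y ∈ {1, 8}; g ≡ 0 at y ∈ {5}; common: ∅.
  x = 10: f ≡ 0 at y ∈ {2, 8}; g ≡ 0 at y ∈ {10}; common: ∅.
Collecting: common zeros = {(3, 8), (8, 0)}, so the count is 2.
Comparison with the Bézout bound: 2 ≤ 2 = deg(f)·deg(g), as expected for curves with no common component (the bound is attained).


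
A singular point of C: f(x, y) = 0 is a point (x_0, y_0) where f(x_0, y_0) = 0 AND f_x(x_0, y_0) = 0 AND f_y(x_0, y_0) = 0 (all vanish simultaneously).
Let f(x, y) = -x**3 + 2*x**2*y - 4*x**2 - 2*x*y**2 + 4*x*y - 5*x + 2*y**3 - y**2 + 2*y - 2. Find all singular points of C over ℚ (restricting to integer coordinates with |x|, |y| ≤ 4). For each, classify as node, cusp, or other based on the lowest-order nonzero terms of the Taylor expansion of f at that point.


Singular points: {(-1, 0)}; classification: node.

Compute partial derivatives:
  f_x = -3*x**2 + 4*x*y - 8*x - 2*y**2 + 4*y - 5.
  f_y = 2*x**2 - 4*x*y + 4*x + 6*y**2 - 2*y + 2.
Scan x_0 ∈ {−4, ..., 4}. For each x_0, f_y(x_0, y) is a polynomial in y; find its integer roots y ∈ {−4, ..., 4}, then test f_x and f at those candidates.
  x = -4: f_y(-4, y) = 6*y**2 + 14*y + 18; no integer root y with |y| ≤ 4.
  x = -3: f_y(-3, y) = 6*y**2 + 10*y + 8; no integer root y with |y| ≤ 4.
  x = -2: f_y(-2, y) = 6*y**2 + 6*y + 2; no integer root y with |y| ≤ 4.
  x = -1: f_y(-1, y) = 6*y**2 + 2*y; vanishes at y ∈ {0}. (-1, 0): f_x = 0, f = 0 — SINGULAR.
  x = 0: f_y(0, y) = 6*y**2 - 2*y + 2; no integer root y with |y| ≤ 4.
  x = 1: f_y(1, y) = 6*y**2 - 6*y + 8; no integer root y with |y| ≤ 4.
  x = 2: f_y(2, y) = 6*y**2 - 10*y + 18; no integer root y with |y| ≤ 4.
  x = 3: f_y(3, y) = 6*y**2 - 14*y + 32; no integer root y with |y| ≤ 4.
  x = 4: f_y(4, y) = 6*y**2 - 18*y + 50; no integer root y with |y| ≤ 4.
Only singular point on the grid: (-1, 0).
Classify: substitute x = -1 + u, y = 0 + v and expand: f = -u**3 + 2*u**2*v - u**2 - 2*u*v**2 + 2*v**3 + v**2.
No constant or linear terms (consistent with a singular point). Quadratic part: -u**2 + v**2. Cubic part: -u**3 + 2*u**2*v - 2*u*v**2 + 2*v**3.
The quadratic part v**2 - u**2 = (v − u)(v + u) splits into two distinct linear factors, so there are two distinct tangent lines y − 0 = ±(x − -1) — this is a node (ordinary double point).
Classification: node.


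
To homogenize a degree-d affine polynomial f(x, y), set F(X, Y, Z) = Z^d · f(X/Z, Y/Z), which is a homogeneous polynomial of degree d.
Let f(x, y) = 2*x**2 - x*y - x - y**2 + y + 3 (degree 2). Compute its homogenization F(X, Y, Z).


F(X, Y, Z) = 2*X**2 - X*Y - X*Z - Y**2 + Y*Z + 3*Z**2

deg(f) = 2.
Substitute x = X/Z, y = Y/Z into f, then multiply by Z^2.
  monomial 2·x^2·y^0 ↦ 2·X^2·Y^0·Z^0.
  monomial -1·x^1·y^1 ↦ -1·X^1·Y^1·Z^0.
  monomial -1·x^1·y^0 ↦ -1·X^1·Y^0·Z^1.
  monomial -1·x^0·y^2 ↦ -1·X^0·Y^2·Z^0.
  monomial 1·x^0·y^1 ↦ 1·X^0·Y^1·Z^1.
  monomial 3·x^0·y^0 ↦ 3·X^0·Y^0·Z^2.
Collecting: F(X, Y, Z) = 2*X**2 - X*Y - X*Z - Y**2 + Y*Z + 3*Z**2.


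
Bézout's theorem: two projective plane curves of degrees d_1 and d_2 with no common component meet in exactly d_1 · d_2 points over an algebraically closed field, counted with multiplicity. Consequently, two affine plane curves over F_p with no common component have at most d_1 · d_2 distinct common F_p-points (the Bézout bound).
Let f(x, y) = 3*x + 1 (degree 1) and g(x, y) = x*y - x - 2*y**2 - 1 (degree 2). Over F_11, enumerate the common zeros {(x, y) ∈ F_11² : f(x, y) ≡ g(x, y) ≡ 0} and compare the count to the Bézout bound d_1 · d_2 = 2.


Common zeros: ∅; count = 0; Bézout bound = 2.

deg(f) = 1, deg(g) = 2, so Bézout bound = 2.
Scan x ∈ F_11. For each x, list the y ∈ F_11 with f(x, y) ≡ 0 and those with g(x, y) ≡ 0 (mod 11); the common zeros in that column are the intersection.
  x = 0: f ≡ 0 at y ∈ ∅; g ≡ 0 at y ∈ {4, 7}; common: ∅.
  x = 1: f ≡ 0 at y ∈ ∅; g ≡ 0 at y ∈ ∅; common: ∅.
  x = 2: f ≡ 0 at y ∈ ∅; g ≡ 0 at y ∈ ∅; common: ∅.
  x = 3: f ≡ 0 at y ∈ ∅; g ≡ 0 at y ∈ ∅; common: ∅.
  x = 4: f ≡ 0 at y ∈ ∅; g ≡ 0 at y ∈ {3, 10}; common: ∅.
  x = 5: f ≡ 0 at y ∈ ∅; g ≡ 0 at y ∈ ∅; common: ∅.
  x = 6: f ≡ 0 at y ∈ ∅; g ≡ 0 at y ∈ ∅; common: ∅.
  x = 7: f ≡ 0 at y ∈ {0, 1, 2, 3, 4, 5, 6, 7, 8, 9, 10}; g ≡ 0 at y ∈ ∅; common: ∅.
  x = 8: f ≡ 0 at y ∈ ∅; g ≡ 0 at y ∈ {6, 9}; common: ∅.
  x = 9: f ≡ 0 at y ∈ ∅; g ≡ 0 at y ∈ {2, 8}; common: ∅.
  x = 10: f ≡ 0 at y ∈ ∅; g ≡ 0 at y ∈ {0, 5}; common: ∅.
Collecting: common zeros = ∅, so the count is 0.
Comparison with the Bézout bound: 0 ≤ 2 = deg(f)·deg(g), as expected for curves with no common component (the affine F_11-count falls short of the bound because intersections may lie at infinity, over extension fields, or carry multiplicity).


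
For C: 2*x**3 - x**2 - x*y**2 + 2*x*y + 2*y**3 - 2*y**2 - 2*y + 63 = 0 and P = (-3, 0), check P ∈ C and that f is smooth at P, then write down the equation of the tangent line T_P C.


Tangent line at P: 60*x - 8*y + 180 = 0.

Step 1: f(-3, 0) = 0, so P lies on C.
Step 2: partial derivatives
  f_x(x, y) = 6*x**2 - 2*x - y**2 + 2*y, f_y(x, y) = -2*x*y + 2*x + 6*y**2 - 4*y - 2.
  f_x(P) = 60, f_y(P) = -8 (gradient nonzero, so P is smooth).
Step 3: tangent line at P: 60·(x − -3) + -8·(y − 0) = 0.
Expanding: 60*x - 8*y + 180 = 0.


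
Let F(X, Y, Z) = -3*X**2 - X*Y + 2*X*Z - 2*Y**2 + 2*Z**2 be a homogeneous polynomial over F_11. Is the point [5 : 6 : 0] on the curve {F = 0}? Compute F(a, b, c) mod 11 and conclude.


F(5,6,0) ≡ 10 (mod 11); P is NOT on the curve.

Evaluate F(5, 6, 0) term-by-term (mod 11).
  -3*X**2 ↦ -3·25·1·1 = -75
  -X*Y ↦ -1·5·6·1 = -30
  2*X*Z ↦ 2·5·1·0 = 0
  -2*Y**2 ↦ -2·1·36·1 = -72
  2*Z**2 ↦ 2·1·1·0 = 0
Sum: F(5, 6, 0) = (-75) + (-30) + (0) + (-72) + (0) = -177.
Reducing mod 11: -177 ≡ 10 (mod 11).
Since F(a, b, c) ≡ 10 ≠ 0 (mod 11), P does NOT lie on the curve.


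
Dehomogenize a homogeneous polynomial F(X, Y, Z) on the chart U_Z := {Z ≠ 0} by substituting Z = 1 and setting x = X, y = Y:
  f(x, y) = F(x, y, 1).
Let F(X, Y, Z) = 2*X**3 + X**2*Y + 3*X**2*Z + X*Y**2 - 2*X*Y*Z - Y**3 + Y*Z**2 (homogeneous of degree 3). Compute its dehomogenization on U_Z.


f(x, y) = 2*x**3 + x**2*y + 3*x**2 + x*y**2 - 2*x*y - y**3 + y

On U_Z we set Z = 1. Each monomial c·X^i·Y^j·Z^k in F becomes c·x^i·y^j·1^k = c·x^i·y^j.
Substituting Z = 1: F(X, Y, 1) = 2*x**3 + x**2*y + 3*x**2 + x*y**2 - 2*x*y - y**3 + y.
Note: deg(f) ≤ deg(F) = 3; strict inequality happens when F is divisible by Z (lost terms).


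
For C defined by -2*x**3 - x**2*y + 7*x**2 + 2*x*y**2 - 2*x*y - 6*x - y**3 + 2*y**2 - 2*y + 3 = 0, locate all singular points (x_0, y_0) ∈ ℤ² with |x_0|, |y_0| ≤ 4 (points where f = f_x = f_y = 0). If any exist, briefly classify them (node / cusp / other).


Singular points: {(1, 1)}; classification: cusp.

Compute partial derivatives:
  f_x = -6*x**2 - 2*x*y + 14*x + 2*y**2 - 2*y - 6.
  f_y = -x**2 + 4*x*y - 2*x - 3*y**2 + 4*y - 2.
Scan x_0 ∈ {−4, ..., 4}. For each x_0, f_y(x_0, y) is a polynomial in y; find its integer roots y ∈ {−4, ..., 4}, then test f_x and f at those candidates.
  x = -4: f_y(-4, y) = -3*y**2 - 12*y - 10; no integer root y with |y| ≤ 4.
  x = -3: f_y(-3, y) = -3*y**2 - 8*y - 5; vanishes at y ∈ {-1}. (-3, -1): f_x = -104 ≠ 0.
  x = -2: f_y(-2, y) = -3*y**2 - 4*y - 2; no integer root y with |y| ≤ 4.
  x = -1: f_y(-1, y) = -3*y**2 - 1; no integer root y with |y| ≤ 4.
  x = 0: f_y(0, y) = -3*y**2 + 4*y - 2; no integer root y with |y| ≤ 4.
  x = 1: f_y(1, y) = -3*y**2 + 8*y - 5; vanishes at y ∈ {1}. (1, 1): f_x = 0, f = 0 — SINGULAR.
  x = 2: f_y(2, y) = -3*y**2 + 12*y - 10; no integer root y with |y| ≤ 4.
  x = 3: f_y(3, y) = -3*y**2 + 16*y - 17; no integer root y with |y| ≤ 4.
  x = 4: f_y(4, y) = -3*y**2 + 20*y - 26; no integer root y with |y| ≤ 4.
Only singular point on the grid: (1, 1).
Classify: substitute x = 1 + u, y = 1 + v and expand: f = -2*u**3 - u**2*v + 2*u*v**2 - v**3 + v**2.
No constant or linear terms (consistent with a singular point). Quadratic part: v**2. Cubic part: -2*u**3 - u**2*v + 2*u*v**2 - v**3.
The quadratic part v**2 is a perfect square, so there is a single (double) tangent line v = 0, i.e. y = 1. Restricting the cubic part to that line (v = 0) leaves -2*u**3 ≠ 0, so f is not divisible by v and the branch is v² ≈ 2*u**3 to lowest order — this is a cusp.
Classification: cusp.


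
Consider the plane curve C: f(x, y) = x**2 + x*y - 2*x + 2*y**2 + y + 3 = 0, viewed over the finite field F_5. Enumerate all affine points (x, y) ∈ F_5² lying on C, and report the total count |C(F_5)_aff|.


Affine F_5-points: {(2, 3)}; count = 1.

For each of the 25 pairs (x, y) ∈ F_5², evaluate f(x, y) mod 5. Record the zeros.
  x = 0: [0↦3, 1↦1, 2↦3, 3↦4, 4↦4]  zeros at y ∈ ∅
  x = 1: [0↦2, 1↦1, 2↦4, 3↦1, 4↦2]  zeros at y ∈ ∅
  x = 2: [0↦3, 1↦3, 2↦2, 3↦0, 4↦2]  zeros at y ∈ {3}
  x = 3: [0↦1, 1↦2, 2↦2, 3↦1, 4↦4]  zeros at y ∈ ∅
  x = 4: [0↦1, 1↦3, 2↦4, 3↦4, 4↦3]  zeros at y ∈ ∅
Collecting zeros: affine points = {(2, 3)}.
Total count |C(F_5)_aff| = 1.


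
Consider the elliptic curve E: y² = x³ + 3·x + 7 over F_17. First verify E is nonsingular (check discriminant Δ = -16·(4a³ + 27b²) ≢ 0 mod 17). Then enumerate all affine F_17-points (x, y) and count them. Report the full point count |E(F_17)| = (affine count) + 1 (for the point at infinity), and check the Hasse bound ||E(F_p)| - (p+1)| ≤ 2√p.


Affine points = {(2, 2), (2, 15), (3, 3), (3, 14), (4, 7), (4, 10), (8, 4), (8, 13), (9, 7), (9, 10), (10, 0), (13, 4), (13, 13)}; affine count = 13; |E(F_17)| = 14.

Discriminant check: Δ ∝ 4a³ + 27b² = 4·3³ + 27·7² = 4·27 + 27·49 ≡ 3 (mod 17). Nonzero ⇒ E is nonsingular.
For each x ∈ F_17, compute rhs = x³ + 3·x + 7 mod 17, then count y ∈ F_17 with y² ≡ rhs.
  x = 0: rhs = 7, matching y values: none (0 points).
  x = 1: rhs = 11, matching y values: none (0 points).
  x = 2: rhs = 4, matching y values: 2, 15 (2 points).
  x = 3: rhs = 9, matching y values: 3, 14 (2 points).
  x = 4: rhs = 15, matching y values: 7, 10 (2 points).
  x = 5: rhs = 11, matching y values: none (0 points).
  x = 6: rhs = 3, matching y values: none (0 points).
  x = 7: rhs = 14, matching y values: none (0 points).
  x = 8: rhs = 16, matching y values: 4, 13 (2 points).
  x = 9: rhs = 15, matching y values: 7, 10 (2 points).
  x = 10: rhs = 0, matching y values: 0 (1 points).
  x = 11: rhs = 11, matching y values: none (0 points).
  x = 12: rhs = 3, matching y values: none (0 points).
  x = 13: rhs = 16, matching y values: 4, 13 (2 points).
  x = 14: rhs = 5, matching y values: none (0 points).
  x = 15: rhs = 10, matching y values: none (0 points).
  x = 16: rhs = 3, matching y values: none (0 points).
Total affine count: 13.
Full point count |E(F_17)| = 13 + 1 = 14.
Hasse bound: |14 − (17+1)| = |-4| = 4 ≤ 2√17 ≈ 8.2462 ✓.


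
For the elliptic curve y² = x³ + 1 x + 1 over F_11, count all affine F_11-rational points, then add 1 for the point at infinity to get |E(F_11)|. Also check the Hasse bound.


Affine points = {(0, 1), (0, 10), (1, 5), (1, 6), (2, 0), (3, 3), (3, 8), (4, 5), (4, 6), (6, 5), (6, 6), (8, 2), (8, 9)}; affine count = 13; |E(F_11)| = 14.

Discriminant check: Δ ∝ 4a³ + 27b² = 4·1³ + 27·1² = 4·1 + 27·1 ≡ 9 (mod 11). Nonzero ⇒ E is nonsingular.
For each x ∈ F_11, compute rhs = x³ + 1·x + 1 mod 11, then count y ∈ F_11 with y² ≡ rhs.
  x = 0: rhs = 1, matching y values: 1, 10 (2 points).
  x = 1: rhs = 3, matching y values: 5, 6 (2 points).
  x = 2: rhs = 0, matching y values: 0 (1 points).
  x = 3: rhs = 9, matching y values: 3, 8 (2 points).
  x = 4: rhs = 3, matching y values: 5, 6 (2 points).
  x = 5: rhs = 10, matching y values: none (0 points).
  x = 6: rhs = 3, matching y values: 5, 6 (2 points).
  x = 7: rhs = 10, matching y values: none (0 points).
  x = 8: rhs = 4, matching y values: 2, 9 (2 points).
  x = 9: rhs = 2, matching y values: none (0 points).
  x = 10: rhs = 10, matching y values: none (0 points).
Total affine count: 13.
Full point count |E(F_11)| = 13 + 1 = 14.
Hasse bound: |14 − (11+1)| = |2| = 2 ≤ 2√11 ≈ 6.6332 ✓.


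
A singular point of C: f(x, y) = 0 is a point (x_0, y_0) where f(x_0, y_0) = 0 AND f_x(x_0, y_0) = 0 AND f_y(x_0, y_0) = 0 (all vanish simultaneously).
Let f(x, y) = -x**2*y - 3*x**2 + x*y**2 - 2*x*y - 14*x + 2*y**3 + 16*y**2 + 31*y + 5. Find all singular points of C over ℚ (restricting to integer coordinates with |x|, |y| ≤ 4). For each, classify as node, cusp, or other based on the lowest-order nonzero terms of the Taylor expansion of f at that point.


Singular points: {(-3, -2)}; classification: node.

Compute partial derivatives:
  f_x = -2*x*y - 6*x + y**2 - 2*y - 14.
  f_y = -x**2 + 2*x*y - 2*x + 6*y**2 + 32*y + 31.
Scan x_0 ∈ {−4, ..., 4}. For each x_0, f_y(x_0, y) is a polynomial in y; find its integer roots y ∈ {−4, ..., 4}, then test f_x and f at those candidates.
  x = -4: f_y(-4, y) = 6*y**2 + 24*y + 23; no integer root y with |y| ≤ 4.
  x = -3: f_y(-3, y) = 6*y**2 + 26*y + 28; vanishes at y ∈ {-2}. (-3, -2): f_x = 0, f = 0 — SINGULAR.
  x = -2: f_y(-2, y) = 6*y**2 + 28*y + 31; no integer root y with |y| ≤ 4.
  x = -1: f_y(-1, y) = 6*y**2 + 30*y + 32; no integer root y with |y| ≤ 4.
  x = 0: f_y(0, y) = 6*y**2 + 32*y + 31; no integer root y with |y| ≤ 4.
  x = 1: f_y(1, y) = 6*y**2 + 34*y + 28; vanishes at y ∈ {-1}. (1, -1): f_x = -15 ≠ 0.
  x = 2: f_y(2, y) = 6*y**2 + 36*y + 23; no integer root y with |y| ≤ 4.
  x = 3: f_y(3, y) = 6*y**2 + 38*y + 16; no integer root y with |y| ≤ 4.
  x = 4: f_y(4, y) = 6*y**2 + 40*y + 7; no integer root y with |y| ≤ 4.
Only singular point on the grid: (-3, -2).
Classify: substitute x = -3 + u, y = -2 + v and expand: f = -u**2*v - u**2 + u*v**2 + 2*v**3 + v**2.
No constant or linear terms (consistent with a singular point). Quadratic part: -u**2 + v**2. Cubic part: -u**2*v + u*v**2 + 2*v**3.
The quadratic part v**2 - u**2 = (v − u)(v + u) splits into two distinct linear factors, so there are two distinct tangent lines y − -2 = ±(x − -3) — this is a node (ordinary double point).
Classification: node.


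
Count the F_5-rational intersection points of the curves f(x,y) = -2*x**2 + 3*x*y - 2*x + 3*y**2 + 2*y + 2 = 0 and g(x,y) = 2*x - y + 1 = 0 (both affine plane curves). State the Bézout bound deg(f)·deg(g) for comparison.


Common zeros: {(1, 3), (2, 0)}; count = 2; Bézout bound = 2.

deg(f) = 2, deg(g) = 1, so Bézout bound = 2.
Scan x ∈ F_5. For each x, list the y ∈ F_5 with f(x, y) ≡ 0 and those with g(x, y) ≡ 0 (mod 5); the common zeros in that column are the intersection.
  x = 0: f ≡ 0 at y ∈ {3}; g ≡ 0 at y ∈ {1}; common: ∅.
  x = 1: f ≡ 0 at y ∈ {2, 3}; g ≡ 0 at y ∈ {3}; common: {3}.
  x = 2: f ≡ 0 at y ∈ {0, 4}; g ≡ 0 at y ∈ {0}; common: {0}.
  x = 3: f ≡ 0 at y ∈ {4}; g ≡ 0 at y ∈ {2}; common: ∅.
  x = 4: f ≡ 0 at y ∈ ∅; g ≡ 0 at y ∈ {4}; common: ∅.
Collecting: common zeros = {(1, 3), (2, 0)}, so the count is 2.
Comparison with the Bézout bound: 2 ≤ 2 = deg(f)·deg(g), as expected for curves with no common component (the bound is attained).


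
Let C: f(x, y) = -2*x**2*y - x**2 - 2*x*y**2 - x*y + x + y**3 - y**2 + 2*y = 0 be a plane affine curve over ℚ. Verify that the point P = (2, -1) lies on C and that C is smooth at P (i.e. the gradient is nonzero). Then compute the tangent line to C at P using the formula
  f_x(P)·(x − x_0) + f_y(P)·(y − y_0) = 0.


Tangent line at P: 4*x + 5*y - 3 = 0.

Step 1: f(2, -1) = 0, so P lies on C.
Step 2: partial derivatives
  f_x(x, y) = -4*x*y - 2*x - 2*y**2 - y + 1, f_y(x, y) = -2*x**2 - 4*x*y - x + 3*y**2 - 2*y + 2.
  f_x(P) = 4, f_y(P) = 5 (gradient nonzero, so P is smooth).
Step 3: tangent line at P: 4·(x − 2) + 5·(y − -1) = 0.
Expanding: 4*x + 5*y - 3 = 0.


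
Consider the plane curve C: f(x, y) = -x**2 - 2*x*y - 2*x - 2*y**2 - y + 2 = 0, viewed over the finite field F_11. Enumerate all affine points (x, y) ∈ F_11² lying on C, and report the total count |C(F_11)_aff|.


Affine F_11-points: {(1, 5), (1, 10), (3, 1), (4, 0), (4, 1), (5, 0), (7, 2), (7, 7), (9, 2), (9, 5), (10, 7), (10, 10)}; count = 12.

For each of the 121 pairs (x, y) ∈ F_11², evaluate f(x, y) mod 11. Record the zeros.
  x = 0: [0↦2, 1↦10, 2↦3, 3↦3, 4↦10, 5↦2, 6↦1, 7↦7, 8↦9, 9↦7, 10↦1]  zeros at y ∈ ∅
  x = 1: [0↦10, 1↦5, 2↦7, 3↦5, 4↦10, 5↦0, 6↦8, 7↦1, 8↦1, 9↦8, 10↦0]  zeros at y ∈ {5, 10}
  x = 2: [0↦5, 1↦9, 2↦9, 3↦5, 4↦8, 5↦7, 6↦2, 7↦4, 8↦2, 9↦7, 10↦8]  zeros at y ∈ ∅
  x = 3: [0↦9, 1↦0, 2↦9, 3↦3, 4↦4, 5↦1, 6↦5, 7↦5, 8↦1, 9↦4, 10↦3]  zeros at y ∈ {1}
  x = 4: [0↦0, 1↦0, 2↦7, 3↦10, 4↦9, 5↦4, 6↦6, 7↦4, 8↦9, 9↦10, 10↦7]  zeros at y ∈ {0, 1}
  x = 5: [0↦0, 1↦9, 2↦3, 3↦4, 4↦1, 5↦5, 6↦5, 7↦1, 8↦4, 9↦3, 10↦9]  zeros at y ∈ {0}
  x = 6: [0↦9, 1↦5, 2↦8, 3↦7, 4↦2, 5↦4, 6↦2, 7↦7, 8↦8, 9↦5, 10↦9]  zeros at y ∈ ∅
  x = 7: [0↦5, 1↦10, 2↦0, 3↦8, 4↦1, 5↦1, 6↦8, 7↦0, 8↦10, 9↦5, 10↦7]  zeros at y ∈ {2, 7}
  x = 8: [0↦10, 1↦2, 2↦1, 3↦7, 4↦9, 5↦7, 6↦1, 7↦2, 8↦10, 9↦3, 10↦3]  zeros at y ∈ ∅
  x = 9: [0↦2, 1↦3, 2↦0, 3↦4, 4↦4, 5↦0, 6↦3, 7↦2, 8↦8, 9↦10, 10↦8]  zeros at y ∈ {2, 5}
  x = 10: [0↦3, 1↦2, 2↦8, 3↦10, 4↦8, 5↦2, 6↦3, 7↦0, 8↦4, 9↦4, 10↦0]  zeros at y ∈ {7, 10}
Collecting zeros: affine points = {(1, 5), (1, 10), (3, 1), (4, 0), (4, 1), (5, 0), (7, 2), (7, 7), (9, 2), (9, 5), (10, 7), (10, 10)}.
Total count |C(F_11)_aff| = 12.


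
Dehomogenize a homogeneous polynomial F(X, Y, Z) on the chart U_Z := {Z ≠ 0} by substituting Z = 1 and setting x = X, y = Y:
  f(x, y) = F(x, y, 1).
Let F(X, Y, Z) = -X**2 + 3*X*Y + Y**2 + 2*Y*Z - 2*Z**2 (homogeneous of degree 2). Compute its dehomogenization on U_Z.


f(x, y) = -x**2 + 3*x*y + y**2 + 2*y - 2

On U_Z we set Z = 1. Each monomial c·X^i·Y^j·Z^k in F becomes c·x^i·y^j·1^k = c·x^i·y^j.
Substituting Z = 1: F(X, Y, 1) = -x**2 + 3*x*y + y**2 + 2*y - 2.
Note: deg(f) ≤ deg(F) = 2; strict inequality happens when F is divisible by Z (lost terms).


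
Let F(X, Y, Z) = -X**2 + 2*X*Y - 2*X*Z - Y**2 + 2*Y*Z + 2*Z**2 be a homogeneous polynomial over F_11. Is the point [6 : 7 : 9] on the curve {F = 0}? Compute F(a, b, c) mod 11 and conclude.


F(6,7,9) ≡ 3 (mod 11); P is NOT on the curve.

Evaluate F(6, 7, 9) term-by-term (mod 11).
  -X**2 ↦ -1·36·1·1 = -36
  2*X*Y ↦ 2·6·7·1 = 84
  -2*X*Z ↦ -2·6·1·9 = -108
  -Y**2 ↦ -1·1·49·1 = -49
  2*Y*Z ↦ 2·1·7·9 = 126
  2*Z**2 ↦ 2·1·1·81 = 162
Sum: F(6, 7, 9) = (-36) + (84) + (-108) + (-49) + (126) + (162) = 179.
Reducing mod 11: 179 ≡ 3 (mod 11).
Since F(a, b, c) ≡ 3 ≠ 0 (mod 11), P does NOT lie on the curve.


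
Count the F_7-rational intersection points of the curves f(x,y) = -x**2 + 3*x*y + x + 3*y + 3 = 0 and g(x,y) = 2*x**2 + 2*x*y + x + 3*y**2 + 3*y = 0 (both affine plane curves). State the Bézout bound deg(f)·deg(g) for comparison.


Common zeros: {(0, 6), (4, 2)}; count = 2; Bézout bound = 4.

deg(f) = 2, deg(g) = 2, so Bézout bound = 4.
Scan x ∈ F_7. For each x, list the y ∈ F_7 with f(x, y) ≡ 0 and those with g(x, y) ≡ 0 (mod 7); the common zeros in that column are the intersection.
  x = 0: f ≡ 0 at y ∈ {6}; g ≡ 0 at y ∈ {0, 6}; common: {6}.
  x = 1: f ≡ 0 at y ∈ {3}; g ≡ 0 at y ∈ ∅; common: ∅.
  x = 2: f ≡ 0 at y ∈ {3}; g ≡ 0 at y ∈ ∅; common: ∅.
  x = 3: f ≡ 0 at y ∈ {2}; g ≡ 0 at y ∈ {0, 4}; common: ∅.
  x = 4: f ≡ 0 at y ∈ {2}; g ≡ 0 at y ∈ {2, 6}; common: {2}.
  x = 5: f ≡ 0 at y ∈ {6}; g ≡ 0 at y ∈ ∅; common: ∅.
  x = 6: f ≡ 0 at y ∈ ∅; g ≡ 0 at y ∈ ∅; common: ∅.
Collecting: common zeros = {(0, 6), (4, 2)}, so the count is 2.
Comparison with the Bézout bound: 2 ≤ 4 = deg(f)·deg(g), as expected for curves with no common component (the affine F_7-count falls short of the bound because intersections may lie at infinity, over extension fields, or carry multiplicity).


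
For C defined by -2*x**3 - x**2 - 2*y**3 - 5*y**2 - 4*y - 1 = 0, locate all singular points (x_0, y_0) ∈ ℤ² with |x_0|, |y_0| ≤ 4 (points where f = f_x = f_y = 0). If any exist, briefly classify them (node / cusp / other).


Singular points: {(0, -1)}; classification: node.

Compute partial derivatives:
  f_x = -6*x**2 - 2*x.
  f_y = -6*y**2 - 10*y - 4.
Scan x_0 ∈ {−4, ..., 4}. For each x_0, f_y(x_0, y) is a polynomial in y; find its integer roots y ∈ {−4, ..., 4}, then test f_x and f at those candidates.
  x = -4: f_y(-4, y) = -6*y**2 - 10*y - 4; vanishes at y ∈ {-1}. (-4, -1): f_x = -88 ≠ 0.
  x = -3: f_y(-3, y) = -6*y**2 - 10*y - 4; vanishes at y ∈ {-1}. (-3, -1): f_x = -48 ≠ 0.
  x = -2: f_y(-2, y) = -6*y**2 - 10*y - 4; vanishes at y ∈ {-1}. (-2, -1): f_x = -20 ≠ 0.
  x = -1: f_y(-1, y) = -6*y**2 - 10*y - 4; vanishes at y ∈ {-1}. (-1, -1): f_x = -4 ≠ 0.
  x = 0: f_y(0, y) = -6*y**2 - 10*y - 4; vanishes at y ∈ {-1}. (0, -1): f_x = 0, f = 0 — SINGULAR.
  x = 1: f_y(1, y) = -6*y**2 - 10*y - 4; vanishes at y ∈ {-1}. (1, -1): f_x = -8 ≠ 0.
  x = 2: f_y(2, y) = -6*y**2 - 10*y - 4; vanishes at y ∈ {-1}. (2, -1): f_x = -28 ≠ 0.
  x = 3: f_y(3, y) = -6*y**2 - 10*y - 4; vanishes at y ∈ {-1}. (3, -1): f_x = -60 ≠ 0.
  x = 4: f_y(4, y) = -6*y**2 - 10*y - 4; vanishes at y ∈ {-1}. (4, -1): f_x = -104 ≠ 0.
Only singular point on the grid: (0, -1).
Classify: substitute x = 0 + u, y = -1 + v and expand: f = -2*u**3 - u**2 - 2*v**3 + v**2.
No constant or linear terms (consistent with a singular point). Quadratic part: -u**2 + v**2. Cubic part: -2*u**3 - 2*v**3.
The quadratic part v**2 - u**2 = (v − u)(v + u) splits into two distinct linear factors, so there are two distinct tangent lines y − -1 = ±(x − 0) — this is a node (ordinary double point).
Classification: node.


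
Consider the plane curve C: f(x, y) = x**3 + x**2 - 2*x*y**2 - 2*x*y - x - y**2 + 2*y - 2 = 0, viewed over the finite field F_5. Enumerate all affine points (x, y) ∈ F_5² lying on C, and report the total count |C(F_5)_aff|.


Affine F_5-points: {(0, 3), (0, 4), (2, 4), (3, 1), (3, 2), (4, 3)}; count = 6.

For each of the 25 pairs (x, y) ∈ F_5², evaluate f(x, y) mod 5. Record the zeros.
  x = 0: [0↦3, 1↦4, 2↦3, 3↦0, 4↦0]  zeros at y ∈ {3, 4}
  x = 1: [0↦4, 1↦1, 2↦2, 3↦2, 4↦1]  zeros at y ∈ ∅
  x = 2: [0↦3, 1↦1, 2↦4, 3↦2, 4↦0]  zeros at y ∈ {4}
  x = 3: [0↦1, 1↦0, 2↦0, 3↦1, 4↦3]  zeros at y ∈ {1, 2}
  x = 4: [0↦4, 1↦4, 2↦1, 3↦0, 4↦1]  zeros at y ∈ {3}
Collecting zeros: affine points = {(0, 3), (0, 4), (2, 4), (3, 1), (3, 2), (4, 3)}.
Total count |C(F_5)_aff| = 6.


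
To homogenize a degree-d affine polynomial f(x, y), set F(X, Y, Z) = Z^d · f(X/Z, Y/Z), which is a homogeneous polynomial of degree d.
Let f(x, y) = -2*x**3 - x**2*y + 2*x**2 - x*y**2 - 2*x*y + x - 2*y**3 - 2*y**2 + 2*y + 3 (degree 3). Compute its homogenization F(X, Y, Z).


F(X, Y, Z) = -2*X**3 - X**2*Y + 2*X**2*Z - X*Y**2 - 2*X*Y*Z + X*Z**2 - 2*Y**3 - 2*Y**2*Z + 2*Y*Z**2 + 3*Z**3

deg(f) = 3.
Substitute x = X/Z, y = Y/Z into f, then multiply by Z^3.
  monomial -2·x^3·y^0 ↦ -2·X^3·Y^0·Z^0.
  monomial -1·x^2·y^1 ↦ -1·X^2·Y^1·Z^0.
  monomial 2·x^2·y^0 ↦ 2·X^2·Y^0·Z^1.
  monomial -1·x^1·y^2 ↦ -1·X^1·Y^2·Z^0.
  monomial -2·x^1·y^1 ↦ -2·X^1·Y^1·Z^1.
  monomial 1·x^1·y^0 ↦ 1·X^1·Y^0·Z^2.
  monomial -2·x^0·y^3 ↦ -2·X^0·Y^3·Z^0.
  monomial -2·x^0·y^2 ↦ -2·X^0·Y^2·Z^1.
  monomial 2·x^0·y^1 ↦ 2·X^0·Y^1·Z^2.
  monomial 3·x^0·y^0 ↦ 3·X^0·Y^0·Z^3.
Collecting: F(X, Y, Z) = -2*X**3 - X**2*Y + 2*X**2*Z - X*Y**2 - 2*X*Y*Z + X*Z**2 - 2*Y**3 - 2*Y**2*Z + 2*Y*Z**2 + 3*Z**3.


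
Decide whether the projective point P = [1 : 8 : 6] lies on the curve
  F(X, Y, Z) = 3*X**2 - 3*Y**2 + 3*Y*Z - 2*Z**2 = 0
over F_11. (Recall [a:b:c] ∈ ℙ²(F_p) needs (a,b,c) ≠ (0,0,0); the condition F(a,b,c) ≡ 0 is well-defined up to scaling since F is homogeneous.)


F(1,8,6) ≡ 4 (mod 11); P is NOT on the curve.

Evaluate F(1, 8, 6) term-by-term (mod 11).
  3*X**2 ↦ 3·1·1·1 = 3
  -3*Y**2 ↦ -3·1·64·1 = -192
  3*Y*Z ↦ 3·1·8·6 = 144
  -2*Z**2 ↦ -2·1·1·36 = -72
Sum: F(1, 8, 6) = (3) + (-192) + (144) + (-72) = -117.
Reducing mod 11: -117 ≡ 4 (mod 11).
Since F(a, b, c) ≡ 4 ≠ 0 (mod 11), P does NOT lie on the curve.


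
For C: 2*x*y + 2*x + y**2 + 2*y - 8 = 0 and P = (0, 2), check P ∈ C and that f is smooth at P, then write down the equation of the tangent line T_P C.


Tangent line at P: 6*x + 6*y - 12 = 0.

Step 1: f(0, 2) = 0, so P lies on C.
Step 2: partial derivatives
  f_x(x, y) = 2*y + 2, f_y(x, y) = 2*x + 2*y + 2.
  f_x(P) = 6, f_y(P) = 6 (gradient nonzero, so P is smooth).
Step 3: tangent line at P: 6·(x − 0) + 6·(y − 2) = 0.
Expanding: 6*x + 6*y - 12 = 0.


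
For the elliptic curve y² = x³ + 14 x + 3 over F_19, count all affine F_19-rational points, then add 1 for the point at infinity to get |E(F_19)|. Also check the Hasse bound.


Affine points = {(2, 1), (2, 18), (4, 3), (4, 16), (7, 8), (7, 11), (8, 0), (11, 5), (11, 14), (13, 8), (13, 11), (14, 6), (14, 13), (15, 4), (15, 15), (17, 9), (17, 10), (18, 8), (18, 11)}; affine count = 19; |E(F_19)| = 20.

Discriminant check: Δ ∝ 4a³ + 27b² = 4·14³ + 27·3² = 4·2744 + 27·9 ≡ 9 (mod 19). Nonzero ⇒ E is nonsingular.
For each x ∈ F_19, compute rhs = x³ + 14·x + 3 mod 19, then count y ∈ F_19 with y² ≡ rhs.
  x = 0: rhs = 3, matching y values: none (0 points).
  x = 1: rhs = 18, matching y values: none (0 points).
  x = 2: rhs = 1, matching y values: 1, 18 (2 points).
  x = 3: rhs = 15, matching y values: none (0 points).
  x = 4: rhs = 9, matching y values: 3, 16 (2 points).
  x = 5: rhs = 8, matching y values: none (0 points).
  x = 6: rhs = 18, matching y values: none (0 points).
  x = 7: rhs = 7, matching y values: 8, 11 (2 points).
  x = 8: rhs = 0, matching y values: 0 (1 points).
  x = 9: rhs = 3, matching y values: none (0 points).
  x = 10: rhs = 3, matching y values: none (0 points).
  x = 11: rhs = 6, matching y values: 5, 14 (2 points).
  x = 12: rhs = 18, matching y values: none (0 points).
  x = 13: rhs = 7, matching y values: 8, 11 (2 points).
  x = 14: rhs = 17, matching y values: 6, 13 (2 points).
  x = 15: rhs = 16, matching y values: 4, 15 (2 points).
  x = 16: rhs = 10, matching y values: none (0 points).
  x = 17: rhs = 5, matching y values: 9, 10 (2 points).
  x = 18: rhs = 7, matching y values: 8, 11 (2 points).
Total affine count: 19.
Full point count |E(F_19)| = 19 + 1 = 20.
Hasse bound: |20 − (19+1)| = |0| = 0 ≤ 2√19 ≈ 8.7178 ✓.


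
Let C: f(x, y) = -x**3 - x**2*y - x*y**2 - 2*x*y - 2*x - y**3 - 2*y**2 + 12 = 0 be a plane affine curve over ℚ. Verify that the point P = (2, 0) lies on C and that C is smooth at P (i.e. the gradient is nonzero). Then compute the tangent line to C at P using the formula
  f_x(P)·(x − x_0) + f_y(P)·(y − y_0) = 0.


Tangent line at P: -14*x - 8*y + 28 = 0.

Step 1: f(2, 0) = 0, so P lies on C.
Step 2: partial derivatives
  f_x(x, y) = -3*x**2 - 2*x*y - y**2 - 2*y - 2, f_y(x, y) = -x**2 - 2*x*y - 2*x - 3*y**2 - 4*y.
  f_x(P) = -14, f_y(P) = -8 (gradient nonzero, so P is smooth).
Step 3: tangent line at P: -14·(x − 2) + -8·(y − 0) = 0.
Expanding: -14*x - 8*y + 28 = 0.


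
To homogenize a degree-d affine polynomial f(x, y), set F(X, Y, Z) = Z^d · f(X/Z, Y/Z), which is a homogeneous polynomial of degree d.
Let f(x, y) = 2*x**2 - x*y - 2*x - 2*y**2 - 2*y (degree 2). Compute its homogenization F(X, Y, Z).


F(X, Y, Z) = 2*X**2 - X*Y - 2*X*Z - 2*Y**2 - 2*Y*Z

deg(f) = 2.
Substitute x = X/Z, y = Y/Z into f, then multiply by Z^2.
  monomial 2·x^2·y^0 ↦ 2·X^2·Y^0·Z^0.
  monomial -1·x^1·y^1 ↦ -1·X^1·Y^1·Z^0.
  monomial -2·x^1·y^0 ↦ -2·X^1·Y^0·Z^1.
  monomial -2·x^0·y^2 ↦ -2·X^0·Y^2·Z^0.
  monomial -2·x^0·y^1 ↦ -2·X^0·Y^1·Z^1.
Collecting: F(X, Y, Z) = 2*X**2 - X*Y - 2*X*Z - 2*Y**2 - 2*Y*Z.


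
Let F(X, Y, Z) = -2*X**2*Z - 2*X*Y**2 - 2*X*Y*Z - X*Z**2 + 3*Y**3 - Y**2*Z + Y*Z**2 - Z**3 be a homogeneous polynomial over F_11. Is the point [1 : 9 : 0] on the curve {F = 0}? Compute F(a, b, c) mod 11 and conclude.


F(1,9,0) ≡ 1 (mod 11); P is NOT on the curve.

Evaluate F(1, 9, 0) term-by-term (mod 11).
  -2*X**2*Z ↦ -2·1·1·0 = 0
  -2*X*Y**2 ↦ -2·1·81·1 = -162
  -2*X*Y*Z ↦ -2·1·9·0 = 0
  -X*Z**2 ↦ -1·1·1·0 = 0
  3*Y**3 ↦ 3·1·729·1 = 2187
  -Y**2*Z ↦ -1·1·81·0 = 0
  Y*Z**2 ↦ 1·1·9·0 = 0
  -Z**3 ↦ -1·1·1·0 = 0
Sum: F(1, 9, 0) = (0) + (-162) + (0) + (0) + (2187) + (0) + (0) + (0) = 2025.
Reducing mod 11: 2025 ≡ 1 (mod 11).
Since F(a, b, c) ≡ 1 ≠ 0 (mod 11), P does NOT lie on the curve.


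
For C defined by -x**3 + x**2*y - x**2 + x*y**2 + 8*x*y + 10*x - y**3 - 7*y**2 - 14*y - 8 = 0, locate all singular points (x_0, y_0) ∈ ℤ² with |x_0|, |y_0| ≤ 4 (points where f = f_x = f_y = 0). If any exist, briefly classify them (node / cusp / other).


Singular points: {(-1, -3)}; classification: node.

Compute partial derivatives:
  f_x = -3*x**2 + 2*x*y - 2*x + y**2 + 8*y + 10.
  f_y = x**2 + 2*x*y + 8*x - 3*y**2 - 14*y - 14.
Scan x_0 ∈ {−4, ..., 4}. For each x_0, f_y(x_0, y) is a polynomial in y; find its integer roots y ∈ {−4, ..., 4}, then test f_x and f at those candidates.
  x = -4: f_y(-4, y) = -3*y**2 - 22*y - 30; no integer root y with |y| ≤ 4.
  x = -3: f_y(-3, y) = -3*y**2 - 20*y - 29; no integer root y with |y| ≤ 4.
  x = -2: f_y(-2, y) = -3*y**2 - 18*y - 26; no integer root y with |y| ≤ 4.
  x = -1: f_y(-1, y) = -3*y**2 - 16*y - 21; vanishes at y ∈ {-3}. (-1, -3): f_x = 0, f = 0 — SINGULAR.
  x = 0: f_y(0, y) = -3*y**2 - 14*y - 14; no integer root y with |y| ≤ 4.
  x = 1: f_y(1, y) = -3*y**2 - 12*y - 5; no integer root y with |y| ≤ 4.
  x = 2: f_y(2, y) = -3*y**2 - 10*y + 6; no integer root y with |y| ≤ 4.
  x = 3: f_y(3, y) = -3*y**2 - 8*y + 19; no integer root y with |y| ≤ 4.
  x = 4: f_y(4, y) = -3*y**2 - 6*y + 34; no integer root y with |y| ≤ 4.
Only singular point on the grid: (-1, -3).
Classify: substitute x = -1 + u, y = -3 + v and expand: f = -u**3 + u**2*v - u**2 + u*v**2 - v**3 + v**2.
No constant or linear terms (consistent with a singular point). Quadratic part: -u**2 + v**2. Cubic part: -u**3 + u**2*v + u*v**2 - v**3.
The quadratic part v**2 - u**2 = (v − u)(v + u) splits into two distinct linear factors, so there are two distinct tangent lines y − -3 = ±(x − -1) — this is a node (ordinary double point).
Classification: node.
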